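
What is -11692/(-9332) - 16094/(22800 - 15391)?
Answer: -15890795/17285197 ≈ -0.91933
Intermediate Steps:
-11692/(-9332) - 16094/(22800 - 15391) = -11692*(-1/9332) - 16094/7409 = 2923/2333 - 16094*1/7409 = 2923/2333 - 16094/7409 = -15890795/17285197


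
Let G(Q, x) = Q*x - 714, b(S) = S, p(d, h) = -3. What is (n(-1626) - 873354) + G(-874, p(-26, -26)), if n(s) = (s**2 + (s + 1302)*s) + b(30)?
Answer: 2299284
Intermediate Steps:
n(s) = 30 + s**2 + s*(1302 + s) (n(s) = (s**2 + (s + 1302)*s) + 30 = (s**2 + (1302 + s)*s) + 30 = (s**2 + s*(1302 + s)) + 30 = 30 + s**2 + s*(1302 + s))
G(Q, x) = -714 + Q*x
(n(-1626) - 873354) + G(-874, p(-26, -26)) = ((30 + 2*(-1626)**2 + 1302*(-1626)) - 873354) + (-714 - 874*(-3)) = ((30 + 2*2643876 - 2117052) - 873354) + (-714 + 2622) = ((30 + 5287752 - 2117052) - 873354) + 1908 = (3170730 - 873354) + 1908 = 2297376 + 1908 = 2299284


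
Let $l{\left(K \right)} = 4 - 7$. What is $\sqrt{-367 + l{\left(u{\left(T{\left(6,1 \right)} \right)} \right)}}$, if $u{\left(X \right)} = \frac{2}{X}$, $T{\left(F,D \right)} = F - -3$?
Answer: $i \sqrt{370} \approx 19.235 i$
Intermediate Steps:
$T{\left(F,D \right)} = 3 + F$ ($T{\left(F,D \right)} = F + 3 = 3 + F$)
$l{\left(K \right)} = -3$
$\sqrt{-367 + l{\left(u{\left(T{\left(6,1 \right)} \right)} \right)}} = \sqrt{-367 - 3} = \sqrt{-370} = i \sqrt{370}$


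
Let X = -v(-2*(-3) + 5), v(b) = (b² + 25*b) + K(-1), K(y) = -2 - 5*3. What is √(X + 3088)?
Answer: 3*√301 ≈ 52.048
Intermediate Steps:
K(y) = -17 (K(y) = -2 - 15 = -17)
v(b) = -17 + b² + 25*b (v(b) = (b² + 25*b) - 17 = -17 + b² + 25*b)
X = -379 (X = -(-17 + (-2*(-3) + 5)² + 25*(-2*(-3) + 5)) = -(-17 + (6 + 5)² + 25*(6 + 5)) = -(-17 + 11² + 25*11) = -(-17 + 121 + 275) = -1*379 = -379)
√(X + 3088) = √(-379 + 3088) = √2709 = 3*√301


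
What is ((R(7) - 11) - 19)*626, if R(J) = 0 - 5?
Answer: -21910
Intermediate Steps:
R(J) = -5
((R(7) - 11) - 19)*626 = ((-5 - 11) - 19)*626 = (-16 - 19)*626 = -35*626 = -21910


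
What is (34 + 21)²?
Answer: 3025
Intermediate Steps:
(34 + 21)² = 55² = 3025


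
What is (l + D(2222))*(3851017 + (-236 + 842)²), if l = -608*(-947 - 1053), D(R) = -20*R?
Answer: 4941936484680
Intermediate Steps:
l = 1216000 (l = -608*(-2000) = 1216000)
(l + D(2222))*(3851017 + (-236 + 842)²) = (1216000 - 20*2222)*(3851017 + (-236 + 842)²) = (1216000 - 44440)*(3851017 + 606²) = 1171560*(3851017 + 367236) = 1171560*4218253 = 4941936484680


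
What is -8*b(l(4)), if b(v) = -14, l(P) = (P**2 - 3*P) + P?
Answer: 112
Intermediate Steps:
l(P) = P**2 - 2*P
-8*b(l(4)) = -8*(-14) = 112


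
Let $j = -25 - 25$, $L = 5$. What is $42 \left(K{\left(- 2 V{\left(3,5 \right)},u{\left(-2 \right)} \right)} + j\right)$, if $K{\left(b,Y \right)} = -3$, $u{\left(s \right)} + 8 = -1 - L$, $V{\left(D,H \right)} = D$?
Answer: $-2226$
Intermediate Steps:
$u{\left(s \right)} = -14$ ($u{\left(s \right)} = -8 - 6 = -14$)
$j = -50$ ($j = -25 - 25 = -50$)
$42 \left(K{\left(- 2 V{\left(3,5 \right)},u{\left(-2 \right)} \right)} + j\right) = 42 \left(-3 - 50\right) = 42 \left(-53\right) = -2226$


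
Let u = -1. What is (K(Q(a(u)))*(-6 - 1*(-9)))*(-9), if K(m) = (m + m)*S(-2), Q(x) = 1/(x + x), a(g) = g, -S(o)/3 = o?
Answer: 162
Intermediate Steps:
S(o) = -3*o
Q(x) = 1/(2*x)
K(m) = 12*m (K(m) = (m + m)*(-3*(-2)) = (2*m)*6 = 12*m)
(K(Q(a(u)))*(-6 - 1*(-9)))*(-9) = ((12*((½)/(-1)))*(-6 - 1*(-9)))*(-9) = ((12*((½)*(-1)))*(-6 + 9))*(-9) = ((12*(-½))*3)*(-9) = -6*3*(-9) = -18*(-9) = 162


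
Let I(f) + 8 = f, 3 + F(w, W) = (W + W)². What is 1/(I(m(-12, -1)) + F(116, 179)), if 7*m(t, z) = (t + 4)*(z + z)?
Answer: 7/897087 ≈ 7.8030e-6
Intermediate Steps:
F(w, W) = -3 + 4*W² (F(w, W) = -3 + (W + W)² = -3 + (2*W)² = -3 + 4*W²)
m(t, z) = 2*z*(4 + t)/7 (m(t, z) = ((t + 4)*(z + z))/7 = ((4 + t)*(2*z))/7 = (2*z*(4 + t))/7 = 2*z*(4 + t)/7)
I(f) = -8 + f
1/(I(m(-12, -1)) + F(116, 179)) = 1/((-8 + (2/7)*(-1)*(4 - 12)) + (-3 + 4*179²)) = 1/((-8 + (2/7)*(-1)*(-8)) + (-3 + 4*32041)) = 1/((-8 + 16/7) + (-3 + 128164)) = 1/(-40/7 + 128161) = 1/(897087/7) = 7/897087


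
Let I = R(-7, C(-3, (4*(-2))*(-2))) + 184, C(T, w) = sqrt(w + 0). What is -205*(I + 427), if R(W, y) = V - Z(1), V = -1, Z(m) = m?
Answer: -124845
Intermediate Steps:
C(T, w) = sqrt(w)
R(W, y) = -2 (R(W, y) = -1 - 1*1 = -1 - 1 = -2)
I = 182 (I = -2 + 184 = 182)
-205*(I + 427) = -205*(182 + 427) = -205*609 = -124845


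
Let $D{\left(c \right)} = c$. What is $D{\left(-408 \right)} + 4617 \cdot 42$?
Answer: $193506$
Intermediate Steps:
$D{\left(-408 \right)} + 4617 \cdot 42 = -408 + 4617 \cdot 42 = -408 + 193914 = 193506$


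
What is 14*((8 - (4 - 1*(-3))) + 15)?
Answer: 224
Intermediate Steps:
14*((8 - (4 - 1*(-3))) + 15) = 14*((8 - (4 + 3)) + 15) = 14*((8 - 1*7) + 15) = 14*((8 - 7) + 15) = 14*(1 + 15) = 14*16 = 224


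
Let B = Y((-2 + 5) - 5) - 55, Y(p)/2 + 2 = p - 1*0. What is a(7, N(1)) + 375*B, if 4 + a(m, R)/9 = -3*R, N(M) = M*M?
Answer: -23688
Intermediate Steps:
N(M) = M²
a(m, R) = -36 - 27*R (a(m, R) = -36 + 9*(-3*R) = -36 - 27*R)
Y(p) = -4 + 2*p (Y(p) = -4 + 2*(p - 1*0) = -4 + 2*(p + 0) = -4 + 2*p)
B = -63 (B = (-4 + 2*((-2 + 5) - 5)) - 55 = (-4 + 2*(3 - 5)) - 55 = (-4 + 2*(-2)) - 55 = (-4 - 4) - 55 = -8 - 55 = -63)
a(7, N(1)) + 375*B = (-36 - 27*1²) + 375*(-63) = (-36 - 27*1) - 23625 = (-36 - 27) - 23625 = -63 - 23625 = -23688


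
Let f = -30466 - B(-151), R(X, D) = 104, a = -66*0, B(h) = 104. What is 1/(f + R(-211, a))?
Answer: -1/30466 ≈ -3.2823e-5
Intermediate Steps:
a = 0
f = -30570 (f = -30466 - 1*104 = -30466 - 104 = -30570)
1/(f + R(-211, a)) = 1/(-30570 + 104) = 1/(-30466) = -1/30466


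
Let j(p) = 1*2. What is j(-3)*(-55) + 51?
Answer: -59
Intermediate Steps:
j(p) = 2
j(-3)*(-55) + 51 = 2*(-55) + 51 = -110 + 51 = -59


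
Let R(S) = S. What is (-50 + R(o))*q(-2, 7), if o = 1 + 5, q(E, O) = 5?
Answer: -220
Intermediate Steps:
o = 6
(-50 + R(o))*q(-2, 7) = (-50 + 6)*5 = -44*5 = -220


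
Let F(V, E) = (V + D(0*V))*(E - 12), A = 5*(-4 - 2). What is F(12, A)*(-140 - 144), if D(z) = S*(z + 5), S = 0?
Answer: 143136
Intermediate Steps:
A = -30 (A = 5*(-6) = -30)
D(z) = 0 (D(z) = 0*(z + 5) = 0*(5 + z) = 0)
F(V, E) = V*(-12 + E) (F(V, E) = (V + 0)*(E - 12) = V*(-12 + E))
F(12, A)*(-140 - 144) = (12*(-12 - 30))*(-140 - 144) = (12*(-42))*(-284) = -504*(-284) = 143136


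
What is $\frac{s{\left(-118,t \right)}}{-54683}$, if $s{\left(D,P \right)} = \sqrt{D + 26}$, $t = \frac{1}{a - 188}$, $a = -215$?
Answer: $- \frac{2 i \sqrt{23}}{54683} \approx - 0.0001754 i$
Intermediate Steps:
$t = - \frac{1}{403}$ ($t = \frac{1}{-215 - 188} = \frac{1}{-403} = - \frac{1}{403} \approx -0.0024814$)
$s{\left(D,P \right)} = \sqrt{26 + D}$
$\frac{s{\left(-118,t \right)}}{-54683} = \frac{\sqrt{26 - 118}}{-54683} = \sqrt{-92} \left(- \frac{1}{54683}\right) = 2 i \sqrt{23} \left(- \frac{1}{54683}\right) = - \frac{2 i \sqrt{23}}{54683}$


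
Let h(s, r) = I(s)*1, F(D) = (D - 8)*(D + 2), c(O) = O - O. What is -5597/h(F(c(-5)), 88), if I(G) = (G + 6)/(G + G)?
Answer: -89552/5 ≈ -17910.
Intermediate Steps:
c(O) = 0
F(D) = (-8 + D)*(2 + D)
I(G) = (6 + G)/(2*G) (I(G) = (6 + G)/((2*G)) = (6 + G)*(1/(2*G)) = (6 + G)/(2*G))
h(s, r) = (6 + s)/(2*s) (h(s, r) = ((6 + s)/(2*s))*1 = (6 + s)/(2*s))
-5597/h(F(c(-5)), 88) = -5597*2*(-16 + 0² - 6*0)/(6 + (-16 + 0² - 6*0)) = -5597*2*(-16 + 0 + 0)/(6 + (-16 + 0 + 0)) = -5597*(-32/(6 - 16)) = -5597/((½)*(-1/16)*(-10)) = -5597/5/16 = -5597*16/5 = -89552/5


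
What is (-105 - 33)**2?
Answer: 19044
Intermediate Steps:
(-105 - 33)**2 = (-138)**2 = 19044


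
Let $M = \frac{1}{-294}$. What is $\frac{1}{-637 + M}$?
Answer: $- \frac{294}{187279} \approx -0.0015699$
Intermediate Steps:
$M = - \frac{1}{294} \approx -0.0034014$
$\frac{1}{-637 + M} = \frac{1}{-637 - \frac{1}{294}} = \frac{1}{- \frac{187279}{294}} = - \frac{294}{187279}$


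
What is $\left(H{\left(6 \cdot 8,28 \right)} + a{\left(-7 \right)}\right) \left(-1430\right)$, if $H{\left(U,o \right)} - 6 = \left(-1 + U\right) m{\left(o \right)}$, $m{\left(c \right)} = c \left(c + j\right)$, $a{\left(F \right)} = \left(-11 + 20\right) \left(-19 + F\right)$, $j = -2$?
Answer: $-48602840$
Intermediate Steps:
$a{\left(F \right)} = -171 + 9 F$ ($a{\left(F \right)} = 9 \left(-19 + F\right) = -171 + 9 F$)
$m{\left(c \right)} = c \left(-2 + c\right)$ ($m{\left(c \right)} = c \left(c - 2\right) = c \left(-2 + c\right)$)
$H{\left(U,o \right)} = 6 + o \left(-1 + U\right) \left(-2 + o\right)$ ($H{\left(U,o \right)} = 6 + \left(-1 + U\right) o \left(-2 + o\right) = 6 + o \left(-1 + U\right) \left(-2 + o\right)$)
$\left(H{\left(6 \cdot 8,28 \right)} + a{\left(-7 \right)}\right) \left(-1430\right) = \left(\left(6 - 28 \left(-2 + 28\right) + 6 \cdot 8 \cdot 28 \left(-2 + 28\right)\right) + \left(-171 + 9 \left(-7\right)\right)\right) \left(-1430\right) = \left(\left(6 - 28 \cdot 26 + 48 \cdot 28 \cdot 26\right) - 234\right) \left(-1430\right) = \left(\left(6 - 728 + 34944\right) - 234\right) \left(-1430\right) = \left(34222 - 234\right) \left(-1430\right) = 33988 \left(-1430\right) = -48602840$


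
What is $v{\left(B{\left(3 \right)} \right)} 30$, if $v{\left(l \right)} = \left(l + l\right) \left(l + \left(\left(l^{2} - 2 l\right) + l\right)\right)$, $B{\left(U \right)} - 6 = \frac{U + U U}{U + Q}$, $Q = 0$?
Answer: $60000$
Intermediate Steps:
$B{\left(U \right)} = 6 + \frac{U + U^{2}}{U}$ ($B{\left(U \right)} = 6 + \frac{U + U U}{U + 0} = 6 + \frac{U + U^{2}}{U}$)
$v{\left(l \right)} = 2 l^{3}$ ($v{\left(l \right)} = 2 l \left(l + \left(l^{2} - l\right)\right) = 2 l l^{2} = 2 l^{3}$)
$v{\left(B{\left(3 \right)} \right)} 30 = 2 \left(7 + 3\right)^{3} \cdot 30 = 2 \cdot 10^{3} \cdot 30 = 2 \cdot 1000 \cdot 30 = 2000 \cdot 30 = 60000$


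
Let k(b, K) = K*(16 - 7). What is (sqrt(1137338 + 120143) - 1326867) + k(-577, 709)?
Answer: -1320486 + sqrt(1257481) ≈ -1.3194e+6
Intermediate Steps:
k(b, K) = 9*K (k(b, K) = K*9 = 9*K)
(sqrt(1137338 + 120143) - 1326867) + k(-577, 709) = (sqrt(1137338 + 120143) - 1326867) + 9*709 = (sqrt(1257481) - 1326867) + 6381 = (-1326867 + sqrt(1257481)) + 6381 = -1320486 + sqrt(1257481)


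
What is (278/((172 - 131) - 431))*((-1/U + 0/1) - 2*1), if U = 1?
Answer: 139/65 ≈ 2.1385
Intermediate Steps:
(278/((172 - 131) - 431))*((-1/U + 0/1) - 2*1) = (278/((172 - 131) - 431))*((-1/1 + 0/1) - 2*1) = (278/(41 - 431))*((-1*1 + 0*1) - 2) = (278/(-390))*((-1 + 0) - 2) = (278*(-1/390))*(-1 - 2) = -139/195*(-3) = 139/65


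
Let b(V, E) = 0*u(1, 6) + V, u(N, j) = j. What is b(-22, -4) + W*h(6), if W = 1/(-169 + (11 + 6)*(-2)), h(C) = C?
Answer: -4472/203 ≈ -22.030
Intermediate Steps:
b(V, E) = V (b(V, E) = 0*6 + V = 0 + V = V)
W = -1/203 (W = 1/(-169 + 17*(-2)) = 1/(-169 - 34) = 1/(-203) = -1/203 ≈ -0.0049261)
b(-22, -4) + W*h(6) = -22 - 1/203*6 = -22 - 6/203 = -4472/203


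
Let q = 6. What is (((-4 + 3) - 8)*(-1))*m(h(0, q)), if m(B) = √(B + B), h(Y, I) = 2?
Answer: 18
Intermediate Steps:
m(B) = √2*√B (m(B) = √(2*B) = √2*√B)
(((-4 + 3) - 8)*(-1))*m(h(0, q)) = (((-4 + 3) - 8)*(-1))*(√2*√2) = ((-1 - 8)*(-1))*2 = -9*(-1)*2 = 9*2 = 18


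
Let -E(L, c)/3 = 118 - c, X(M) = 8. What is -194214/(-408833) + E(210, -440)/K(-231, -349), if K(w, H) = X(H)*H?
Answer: 613315965/570730868 ≈ 1.0746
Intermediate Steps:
E(L, c) = -354 + 3*c (E(L, c) = -3*(118 - c) = -354 + 3*c)
K(w, H) = 8*H
-194214/(-408833) + E(210, -440)/K(-231, -349) = -194214/(-408833) + (-354 + 3*(-440))/((8*(-349))) = -194214*(-1/408833) + (-354 - 1320)/(-2792) = 194214/408833 - 1674*(-1/2792) = 194214/408833 + 837/1396 = 613315965/570730868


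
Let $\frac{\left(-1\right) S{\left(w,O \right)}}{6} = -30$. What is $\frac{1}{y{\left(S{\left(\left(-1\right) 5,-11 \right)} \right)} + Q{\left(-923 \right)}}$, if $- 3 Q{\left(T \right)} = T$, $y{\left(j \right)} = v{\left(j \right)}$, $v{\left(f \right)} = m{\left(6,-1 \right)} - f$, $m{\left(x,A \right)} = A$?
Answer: $\frac{3}{380} \approx 0.0078947$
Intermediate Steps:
$S{\left(w,O \right)} = 180$ ($S{\left(w,O \right)} = \left(-6\right) \left(-30\right) = 180$)
$v{\left(f \right)} = -1 - f$
$y{\left(j \right)} = -1 - j$
$Q{\left(T \right)} = - \frac{T}{3}$
$\frac{1}{y{\left(S{\left(\left(-1\right) 5,-11 \right)} \right)} + Q{\left(-923 \right)}} = \frac{1}{\left(-1 - 180\right) - - \frac{923}{3}} = \frac{1}{\left(-1 - 180\right) + \frac{923}{3}} = \frac{1}{-181 + \frac{923}{3}} = \frac{1}{\frac{380}{3}} = \frac{3}{380}$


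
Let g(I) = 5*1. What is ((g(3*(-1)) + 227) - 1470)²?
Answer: 1532644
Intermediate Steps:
g(I) = 5
((g(3*(-1)) + 227) - 1470)² = ((5 + 227) - 1470)² = (232 - 1470)² = (-1238)² = 1532644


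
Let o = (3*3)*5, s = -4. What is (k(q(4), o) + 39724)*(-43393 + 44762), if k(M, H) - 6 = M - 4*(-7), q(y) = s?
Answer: 54423226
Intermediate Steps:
q(y) = -4
o = 45 (o = 9*5 = 45)
k(M, H) = 34 + M (k(M, H) = 6 + (M - 4*(-7)) = 6 + (M + 28) = 6 + (28 + M) = 34 + M)
(k(q(4), o) + 39724)*(-43393 + 44762) = ((34 - 4) + 39724)*(-43393 + 44762) = (30 + 39724)*1369 = 39754*1369 = 54423226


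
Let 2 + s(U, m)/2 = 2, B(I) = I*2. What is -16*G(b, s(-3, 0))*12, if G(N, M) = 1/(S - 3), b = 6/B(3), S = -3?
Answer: 32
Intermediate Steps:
B(I) = 2*I
s(U, m) = 0 (s(U, m) = -4 + 2*2 = -4 + 4 = 0)
b = 1 (b = 6/((2*3)) = 6/6 = 6*(1/6) = 1)
G(N, M) = -1/6 (G(N, M) = 1/(-3 - 3) = 1/(-6) = -1/6)
-16*G(b, s(-3, 0))*12 = -16*(-1/6)*12 = (8/3)*12 = 32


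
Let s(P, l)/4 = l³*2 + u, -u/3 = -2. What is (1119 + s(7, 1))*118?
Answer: 135818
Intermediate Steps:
u = 6 (u = -3*(-2) = 6)
s(P, l) = 24 + 8*l³ (s(P, l) = 4*(l³*2 + 6) = 4*(2*l³ + 6) = 4*(6 + 2*l³) = 24 + 8*l³)
(1119 + s(7, 1))*118 = (1119 + (24 + 8*1³))*118 = (1119 + (24 + 8*1))*118 = (1119 + (24 + 8))*118 = (1119 + 32)*118 = 1151*118 = 135818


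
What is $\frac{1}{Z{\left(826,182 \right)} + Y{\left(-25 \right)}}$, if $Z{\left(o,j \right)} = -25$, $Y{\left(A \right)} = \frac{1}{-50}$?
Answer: $- \frac{50}{1251} \approx -0.039968$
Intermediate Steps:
$Y{\left(A \right)} = - \frac{1}{50}$
$\frac{1}{Z{\left(826,182 \right)} + Y{\left(-25 \right)}} = \frac{1}{-25 - \frac{1}{50}} = \frac{1}{- \frac{1251}{50}} = - \frac{50}{1251}$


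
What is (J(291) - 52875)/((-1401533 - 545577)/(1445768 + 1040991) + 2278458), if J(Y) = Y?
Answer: -1485951537/64386068074 ≈ -0.023079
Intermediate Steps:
(J(291) - 52875)/((-1401533 - 545577)/(1445768 + 1040991) + 2278458) = (291 - 52875)/((-1401533 - 545577)/(1445768 + 1040991) + 2278458) = -52584/(-1947110/2486759 + 2278458) = -52584/(-1947110*1/2486759 + 2278458) = -52584/(-177010/226069 + 2278458) = -52584/515088544592/226069 = -52584*226069/515088544592 = -1485951537/64386068074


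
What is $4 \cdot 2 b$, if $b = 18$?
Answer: $144$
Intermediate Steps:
$4 \cdot 2 b = 4 \cdot 2 \cdot 18 = 8 \cdot 18 = 144$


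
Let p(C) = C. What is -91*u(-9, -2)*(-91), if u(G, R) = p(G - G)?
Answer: 0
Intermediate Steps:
u(G, R) = 0 (u(G, R) = G - G = 0)
-91*u(-9, -2)*(-91) = -91*0*(-91) = 0*(-91) = 0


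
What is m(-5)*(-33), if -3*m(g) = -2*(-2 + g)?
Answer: 154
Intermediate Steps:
m(g) = -4/3 + 2*g/3 (m(g) = -(-2)*(-2 + g)/3 = -(4 - 2*g)/3 = -4/3 + 2*g/3)
m(-5)*(-33) = (-4/3 + (⅔)*(-5))*(-33) = (-4/3 - 10/3)*(-33) = -14/3*(-33) = 154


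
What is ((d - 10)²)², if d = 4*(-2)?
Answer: 104976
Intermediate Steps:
d = -8
((d - 10)²)² = ((-8 - 10)²)² = ((-18)²)² = 324² = 104976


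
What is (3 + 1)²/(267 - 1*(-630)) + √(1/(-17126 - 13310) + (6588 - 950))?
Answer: 16/897 + 3*√145076716967/15218 ≈ 75.104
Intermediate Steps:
(3 + 1)²/(267 - 1*(-630)) + √(1/(-17126 - 13310) + (6588 - 950)) = 4²/(267 + 630) + √(1/(-30436) + 5638) = 16/897 + √(-1/30436 + 5638) = (1/897)*16 + √(171598167/30436) = 16/897 + 3*√145076716967/15218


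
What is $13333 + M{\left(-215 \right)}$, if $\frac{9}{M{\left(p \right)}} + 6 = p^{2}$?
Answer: $\frac{616237936}{46219} \approx 13333.0$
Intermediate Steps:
$M{\left(p \right)} = \frac{9}{-6 + p^{2}}$
$13333 + M{\left(-215 \right)} = 13333 + \frac{9}{-6 + \left(-215\right)^{2}} = 13333 + \frac{9}{-6 + 46225} = 13333 + \frac{9}{46219} = \frac{616237936}{46219}$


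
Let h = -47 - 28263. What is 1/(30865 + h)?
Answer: 1/2555 ≈ 0.00039139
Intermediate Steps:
h = -28310
1/(30865 + h) = 1/(30865 - 28310) = 1/2555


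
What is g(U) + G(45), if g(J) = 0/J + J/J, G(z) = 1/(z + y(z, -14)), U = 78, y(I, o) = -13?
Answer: 33/32 ≈ 1.0313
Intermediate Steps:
G(z) = 1/(-13 + z) (G(z) = 1/(z - 13) = 1/(-13 + z))
g(J) = 1 (g(J) = 0 + 1 = 1)
g(U) + G(45) = 1 + 1/(-13 + 45) = 1 + 1/32 = 33/32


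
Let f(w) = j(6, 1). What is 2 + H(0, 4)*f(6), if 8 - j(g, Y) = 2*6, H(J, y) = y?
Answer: -14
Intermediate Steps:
j(g, Y) = -4 (j(g, Y) = 8 - 2*6 = 8 - 1*12 = 8 - 12 = -4)
f(w) = -4
2 + H(0, 4)*f(6) = 2 + 4*(-4) = 2 - 16 = -14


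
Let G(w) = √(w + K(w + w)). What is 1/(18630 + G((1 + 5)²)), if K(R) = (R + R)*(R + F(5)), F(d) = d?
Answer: 345/6427144 - √309/57844296 ≈ 5.3375e-5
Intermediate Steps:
K(R) = 2*R*(5 + R) (K(R) = (R + R)*(R + 5) = (2*R)*(5 + R) = 2*R*(5 + R))
G(w) = √(w + 4*w*(5 + 2*w)) (G(w) = √(w + 2*(w + w)*(5 + (w + w))) = √(w + 2*(2*w)*(5 + 2*w)) = √(w + 4*w*(5 + 2*w)))
1/(18630 + G((1 + 5)²)) = 1/(18630 + √((1 + 5)²*(21 + 8*(1 + 5)²))) = 1/(18630 + √(6²*(21 + 8*6²))) = 1/(18630 + √(36*(21 + 8*36))) = 1/(18630 + √(36*(21 + 288))) = 1/(18630 + √(36*309)) = 1/(18630 + √11124) = 1/(18630 + 6*√309)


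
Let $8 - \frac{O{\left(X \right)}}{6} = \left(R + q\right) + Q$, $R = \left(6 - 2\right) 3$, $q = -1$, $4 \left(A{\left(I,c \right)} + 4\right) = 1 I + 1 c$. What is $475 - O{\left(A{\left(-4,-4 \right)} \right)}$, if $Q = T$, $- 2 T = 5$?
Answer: $478$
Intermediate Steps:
$A{\left(I,c \right)} = -4 + \frac{I}{4} + \frac{c}{4}$ ($A{\left(I,c \right)} = -4 + \frac{1 I + 1 c}{4} = -4 + \frac{I + c}{4} = -4 + \left(\frac{I}{4} + \frac{c}{4}\right) = -4 + \frac{I}{4} + \frac{c}{4}$)
$T = - \frac{5}{2}$ ($T = \left(- \frac{1}{2}\right) 5 = - \frac{5}{2} \approx -2.5$)
$Q = - \frac{5}{2} \approx -2.5$
$R = 12$ ($R = 4 \cdot 3 = 12$)
$O{\left(X \right)} = -3$ ($O{\left(X \right)} = 48 - 6 \left(\left(12 - 1\right) - \frac{5}{2}\right) = 48 - 6 \left(11 - \frac{5}{2}\right) = 48 - 51 = -3$)
$475 - O{\left(A{\left(-4,-4 \right)} \right)} = 475 - -3 = 475 + 3 = 478$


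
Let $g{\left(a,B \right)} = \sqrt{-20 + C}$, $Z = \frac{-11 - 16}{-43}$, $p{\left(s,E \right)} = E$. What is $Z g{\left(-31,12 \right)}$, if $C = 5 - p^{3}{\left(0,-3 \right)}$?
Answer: $\frac{54 \sqrt{3}}{43} \approx 2.1751$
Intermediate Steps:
$Z = \frac{27}{43}$ ($Z = \left(-11 - 16\right) \left(- \frac{1}{43}\right) = \left(-27\right) \left(- \frac{1}{43}\right) = \frac{27}{43} \approx 0.62791$)
$C = 32$ ($C = 5 - \left(-3\right)^{3} = 5 - -27 = 5 + 27 = 32$)
$g{\left(a,B \right)} = 2 \sqrt{3}$ ($g{\left(a,B \right)} = \sqrt{-20 + 32} = \sqrt{12} = 2 \sqrt{3}$)
$Z g{\left(-31,12 \right)} = \frac{27 \cdot 2 \sqrt{3}}{43} = \frac{54 \sqrt{3}}{43}$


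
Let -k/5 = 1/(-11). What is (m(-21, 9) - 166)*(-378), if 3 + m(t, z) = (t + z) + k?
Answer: 750708/11 ≈ 68246.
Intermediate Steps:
k = 5/11 (k = -5/(-11) = -5*(-1/11) = 5/11 ≈ 0.45455)
m(t, z) = -28/11 + t + z (m(t, z) = -3 + ((t + z) + 5/11) = -3 + (5/11 + t + z) = -28/11 + t + z)
(m(-21, 9) - 166)*(-378) = ((-28/11 - 21 + 9) - 166)*(-378) = (-160/11 - 166)*(-378) = -1986/11*(-378) = 750708/11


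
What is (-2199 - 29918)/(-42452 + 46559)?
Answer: -32117/4107 ≈ -7.8201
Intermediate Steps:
(-2199 - 29918)/(-42452 + 46559) = -32117/4107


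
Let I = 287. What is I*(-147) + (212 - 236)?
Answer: -42213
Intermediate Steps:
I*(-147) + (212 - 236) = 287*(-147) + (212 - 236) = -42189 - 24 = -42213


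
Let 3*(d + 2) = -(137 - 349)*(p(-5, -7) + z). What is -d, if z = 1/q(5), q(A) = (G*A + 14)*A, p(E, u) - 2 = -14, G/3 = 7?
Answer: 1517038/1785 ≈ 849.88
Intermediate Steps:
G = 21 (G = 3*7 = 21)
p(E, u) = -12 (p(E, u) = 2 - 14 = -12)
q(A) = A*(14 + 21*A) (q(A) = (21*A + 14)*A = (14 + 21*A)*A = A*(14 + 21*A))
z = 1/595 (z = 1/(7*5*(2 + 3*5)) = 1/(7*5*(2 + 15)) = 1/(7*5*17) = 1/595 ≈ 0.0016807)
d = -1517038/1785 (d = -2 + (-(137 - 349)*(-12 + 1/595))/3 = -2 + (-(-212)*(-7139)/595)/3 = -2 + (-1*1513468/595)/3 = -2 + (⅓)*(-1513468/595) = -2 - 1513468/1785 = -1517038/1785 ≈ -849.88)
-d = -1*(-1517038/1785) = 1517038/1785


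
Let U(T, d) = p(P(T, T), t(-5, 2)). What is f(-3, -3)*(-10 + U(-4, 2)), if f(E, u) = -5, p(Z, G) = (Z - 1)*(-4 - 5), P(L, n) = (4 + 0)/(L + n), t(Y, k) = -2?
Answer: -35/2 ≈ -17.500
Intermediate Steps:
P(L, n) = 4/(L + n)
p(Z, G) = 9 - 9*Z (p(Z, G) = (-1 + Z)*(-9) = 9 - 9*Z)
U(T, d) = 9 - 18/T (U(T, d) = 9 - 36/(T + T) = 9 - 36/(2*T) = 9 - 36*1/(2*T) = 9 - 18/T)
f(-3, -3)*(-10 + U(-4, 2)) = -5*(-10 + (9 - 18/(-4))) = -5*(-10 + (9 - 18*(-¼))) = -5*(-10 + (9 + 9/2)) = -5*(-10 + 27/2) = -5*7/2 = -35/2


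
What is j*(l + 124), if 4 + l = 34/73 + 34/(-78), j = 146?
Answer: 683450/39 ≈ 17524.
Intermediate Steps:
l = -11303/2847 (l = -4 + (34/73 + 34/(-78)) = -4 + (34*(1/73) + 34*(-1/78)) = -4 + (34/73 - 17/39) = -4 + 85/2847 = -11303/2847 ≈ -3.9701)
j*(l + 124) = 146*(-11303/2847 + 124) = 146*(341725/2847) = 683450/39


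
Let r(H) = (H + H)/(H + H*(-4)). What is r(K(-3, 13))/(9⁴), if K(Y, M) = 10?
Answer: -2/19683 ≈ -0.00010161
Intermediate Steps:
r(H) = -⅔ (r(H) = (2*H)/(H - 4*H) = (2*H)/((-3*H)) = (2*H)*(-1/(3*H)) = -⅔)
r(K(-3, 13))/(9⁴) = -2/(3*(9⁴)) = -⅔/6561 = -⅔*1/6561 = -2/19683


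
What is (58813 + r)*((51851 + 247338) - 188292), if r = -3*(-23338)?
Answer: 14286527819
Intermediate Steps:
r = 70014
(58813 + r)*((51851 + 247338) - 188292) = (58813 + 70014)*((51851 + 247338) - 188292) = 128827*(299189 - 188292) = 128827*110897 = 14286527819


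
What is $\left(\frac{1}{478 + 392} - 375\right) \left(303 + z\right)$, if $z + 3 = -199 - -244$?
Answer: $- \frac{7503727}{58} \approx -1.2937 \cdot 10^{5}$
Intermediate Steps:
$z = 42$ ($z = -3 - -45 = -3 + \left(-199 + 244\right) = -3 + 45 = 42$)
$\left(\frac{1}{478 + 392} - 375\right) \left(303 + z\right) = \left(\frac{1}{478 + 392} - 375\right) \left(303 + 42\right) = \left(\frac{1}{870} - 375\right) 345 = \left(- \frac{326249}{870}\right) 345 = - \frac{7503727}{58}$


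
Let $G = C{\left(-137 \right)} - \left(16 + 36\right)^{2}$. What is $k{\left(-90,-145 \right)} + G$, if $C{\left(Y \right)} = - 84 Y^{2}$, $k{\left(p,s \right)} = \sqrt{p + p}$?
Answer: $-1579300 + 6 i \sqrt{5} \approx -1.5793 \cdot 10^{6} + 13.416 i$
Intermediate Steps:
$k{\left(p,s \right)} = \sqrt{2} \sqrt{p}$ ($k{\left(p,s \right)} = \sqrt{2 p} = \sqrt{2} \sqrt{p}$)
$G = -1579300$ ($G = - 84 \left(-137\right)^{2} - \left(16 + 36\right)^{2} = \left(-84\right) 18769 - 52^{2} = -1576596 - 2704 = -1579300$)
$k{\left(-90,-145 \right)} + G = \sqrt{2} \sqrt{-90} - 1579300 = \sqrt{2} \cdot 3 i \sqrt{10} - 1579300 = 6 i \sqrt{5} - 1579300 = -1579300 + 6 i \sqrt{5}$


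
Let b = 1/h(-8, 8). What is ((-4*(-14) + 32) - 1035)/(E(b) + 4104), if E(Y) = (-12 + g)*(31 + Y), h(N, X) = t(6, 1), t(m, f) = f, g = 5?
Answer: -947/3880 ≈ -0.24407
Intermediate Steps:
h(N, X) = 1
b = 1 (b = 1/1 = 1)
E(Y) = -217 - 7*Y (E(Y) = (-12 + 5)*(31 + Y) = -7*(31 + Y) = -217 - 7*Y)
((-4*(-14) + 32) - 1035)/(E(b) + 4104) = ((-4*(-14) + 32) - 1035)/((-217 - 7*1) + 4104) = ((56 + 32) - 1035)/((-217 - 7) + 4104) = (88 - 1035)/(-224 + 4104) = -947/3880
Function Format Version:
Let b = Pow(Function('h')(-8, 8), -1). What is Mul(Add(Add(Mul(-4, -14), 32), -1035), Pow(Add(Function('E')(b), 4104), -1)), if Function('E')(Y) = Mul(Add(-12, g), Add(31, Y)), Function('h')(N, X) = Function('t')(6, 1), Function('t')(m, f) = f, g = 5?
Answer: Rational(-947, 3880) ≈ -0.24407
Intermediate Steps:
Function('h')(N, X) = 1
b = 1 (b = Pow(1, -1) = 1)
Function('E')(Y) = Add(-217, Mul(-7, Y)) (Function('E')(Y) = Mul(Add(-12, 5), Add(31, Y)) = Mul(-7, Add(31, Y)) = Add(-217, Mul(-7, Y)))
Mul(Add(Add(Mul(-4, -14), 32), -1035), Pow(Add(Function('E')(b), 4104), -1)) = Mul(Add(Add(Mul(-4, -14), 32), -1035), Pow(Add(Add(-217, Mul(-7, 1)), 4104), -1)) = Mul(Add(Add(56, 32), -1035), Pow(Add(Add(-217, -7), 4104), -1)) = Mul(Add(88, -1035), Pow(Add(-224, 4104), -1)) = Mul(-947, Pow(3880, -1)) = Mul(-947, Rational(1, 3880)) = Rational(-947, 3880)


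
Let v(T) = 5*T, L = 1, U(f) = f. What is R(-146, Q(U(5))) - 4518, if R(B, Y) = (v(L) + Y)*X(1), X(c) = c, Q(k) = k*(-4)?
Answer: -4533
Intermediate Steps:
Q(k) = -4*k
R(B, Y) = 5 + Y (R(B, Y) = (5*1 + Y)*1 = (5 + Y)*1 = 5 + Y)
R(-146, Q(U(5))) - 4518 = (5 - 4*5) - 4518 = (5 - 20) - 4518 = -15 - 4518 = -4533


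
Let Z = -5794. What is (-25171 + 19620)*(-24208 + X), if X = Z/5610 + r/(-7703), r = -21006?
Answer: 2903303959641631/21606915 ≈ 1.3437e+8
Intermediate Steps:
X = 36606239/21606915 (X = -5794/5610 - 21006/(-7703) = -5794*1/5610 - 21006*(-1/7703) = -2897/2805 + 21006/7703 = 36606239/21606915 ≈ 1.6942)
(-25171 + 19620)*(-24208 + X) = (-25171 + 19620)*(-24208 + 36606239/21606915) = -5551*(-523023592081/21606915) = 2903303959641631/21606915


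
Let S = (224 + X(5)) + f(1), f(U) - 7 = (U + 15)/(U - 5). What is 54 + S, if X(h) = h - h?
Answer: 281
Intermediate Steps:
X(h) = 0
f(U) = 7 + (15 + U)/(-5 + U) (f(U) = 7 + (U + 15)/(U - 5) = 7 + (15 + U)/(-5 + U))
S = 227 (S = (224 + 0) + 4*(-5 + 2*1)/(-5 + 1) = 224 + 4*(-5 + 2)/(-4) = 224 + 4*(-1/4)*(-3) = 224 + 3 = 227)
54 + S = 54 + 227 = 281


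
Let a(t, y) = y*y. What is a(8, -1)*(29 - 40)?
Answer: -11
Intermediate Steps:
a(t, y) = y**2
a(8, -1)*(29 - 40) = (-1)**2*(29 - 40) = 1*(-11) = -11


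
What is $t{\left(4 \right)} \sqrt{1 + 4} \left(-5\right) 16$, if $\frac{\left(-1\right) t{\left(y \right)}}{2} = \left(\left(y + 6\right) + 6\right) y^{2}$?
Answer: $40960 \sqrt{5} \approx 91589.0$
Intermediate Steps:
$t{\left(y \right)} = - 2 y^{2} \left(12 + y\right)$ ($t{\left(y \right)} = - 2 \left(\left(y + 6\right) + 6\right) y^{2} = - 2 \left(\left(6 + y\right) + 6\right) y^{2} = - 2 \left(12 + y\right) y^{2} = - 2 y^{2} \left(12 + y\right)$)
$t{\left(4 \right)} \sqrt{1 + 4} \left(-5\right) 16 = 2 \cdot 4^{2} \left(-12 - 4\right) \sqrt{1 + 4} \left(-5\right) 16 = 2 \cdot 16 \left(-12 - 4\right) \sqrt{5} \left(-5\right) 16 = 2 \cdot 16 \left(-16\right) \sqrt{5} \left(-5\right) 16 = - 512 \sqrt{5} \left(-5\right) 16 = 2560 \sqrt{5} \cdot 16 = 40960 \sqrt{5}$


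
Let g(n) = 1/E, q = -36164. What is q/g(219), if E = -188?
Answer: 6798832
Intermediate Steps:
g(n) = -1/188 (g(n) = 1/(-188) = -1/188)
q/g(219) = -36164/(-1/188) = -36164*(-188) = 6798832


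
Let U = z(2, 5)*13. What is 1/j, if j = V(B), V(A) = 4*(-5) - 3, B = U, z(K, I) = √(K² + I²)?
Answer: -1/23 ≈ -0.043478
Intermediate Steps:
z(K, I) = √(I² + K²)
U = 13*√29 (U = √(5² + 2²)*13 = √(25 + 4)*13 = √29*13 = 13*√29 ≈ 70.007)
B = 13*√29 ≈ 70.007
V(A) = -23 (V(A) = -20 - 3 = -23)
j = -23
1/j = 1/(-23) = -1/23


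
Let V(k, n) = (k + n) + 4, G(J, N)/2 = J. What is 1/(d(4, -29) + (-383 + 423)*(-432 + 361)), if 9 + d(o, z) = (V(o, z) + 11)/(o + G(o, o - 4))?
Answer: -6/17099 ≈ -0.00035090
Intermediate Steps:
G(J, N) = 2*J
V(k, n) = 4 + k + n
d(o, z) = -9 + (15 + o + z)/(3*o) (d(o, z) = -9 + ((4 + o + z) + 11)/(o + 2*o) = -9 + (15 + o + z)/((3*o)) = -9 + (15 + o + z)*(1/(3*o)) = -9 + (15 + o + z)/(3*o))
1/(d(4, -29) + (-383 + 423)*(-432 + 361)) = 1/((⅓)*(15 - 29 - 26*4)/4 + (-383 + 423)*(-432 + 361)) = 1/((⅓)*(¼)*(15 - 29 - 104) + 40*(-71)) = 1/((⅓)*(¼)*(-118) - 2840) = 1/(-59/6 - 2840) = 1/(-17099/6) = -6/17099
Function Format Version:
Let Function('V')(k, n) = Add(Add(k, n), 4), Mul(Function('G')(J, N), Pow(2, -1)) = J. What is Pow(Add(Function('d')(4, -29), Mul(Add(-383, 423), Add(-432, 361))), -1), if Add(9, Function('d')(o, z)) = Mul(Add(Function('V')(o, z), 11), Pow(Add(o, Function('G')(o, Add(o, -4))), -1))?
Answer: Rational(-6, 17099) ≈ -0.00035090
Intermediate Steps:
Function('G')(J, N) = Mul(2, J)
Function('V')(k, n) = Add(4, k, n)
Function('d')(o, z) = Add(-9, Mul(Rational(1, 3), Pow(o, -1), Add(15, o, z))) (Function('d')(o, z) = Add(-9, Mul(Add(Add(4, o, z), 11), Pow(Add(o, Mul(2, o)), -1))) = Add(-9, Mul(Add(15, o, z), Pow(Mul(3, o), -1))) = Add(-9, Mul(Add(15, o, z), Mul(Rational(1, 3), Pow(o, -1)))) = Add(-9, Mul(Rational(1, 3), Pow(o, -1), Add(15, o, z))))
Pow(Add(Function('d')(4, -29), Mul(Add(-383, 423), Add(-432, 361))), -1) = Pow(Add(Mul(Rational(1, 3), Pow(4, -1), Add(15, -29, Mul(-26, 4))), Mul(Add(-383, 423), Add(-432, 361))), -1) = Pow(Add(Mul(Rational(1, 3), Rational(1, 4), Add(15, -29, -104)), Mul(40, -71)), -1) = Pow(Add(Mul(Rational(1, 3), Rational(1, 4), -118), -2840), -1) = Pow(Add(Rational(-59, 6), -2840), -1) = Pow(Rational(-17099, 6), -1) = Rational(-6, 17099)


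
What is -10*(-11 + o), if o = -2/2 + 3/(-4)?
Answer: 255/2 ≈ 127.50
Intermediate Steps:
o = -7/4 (o = -2*½ + 3*(-¼) = -1 - ¾ = -7/4 ≈ -1.7500)
-10*(-11 + o) = -10*(-11 - 7/4) = -10*(-51/4) = 255/2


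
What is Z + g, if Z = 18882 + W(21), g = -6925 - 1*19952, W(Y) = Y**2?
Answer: -7554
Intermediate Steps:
g = -26877 (g = -6925 - 19952 = -26877)
Z = 19323 (Z = 18882 + 21**2 = 18882 + 441 = 19323)
Z + g = 19323 - 26877 = -7554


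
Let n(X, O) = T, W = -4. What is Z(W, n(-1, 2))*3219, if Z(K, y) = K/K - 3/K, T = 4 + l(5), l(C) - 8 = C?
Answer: 22533/4 ≈ 5633.3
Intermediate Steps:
l(C) = 8 + C
T = 17 (T = 4 + (8 + 5) = 4 + 13 = 17)
n(X, O) = 17
Z(K, y) = 1 - 3/K
Z(W, n(-1, 2))*3219 = ((-3 - 4)/(-4))*3219 = -¼*(-7)*3219 = (7/4)*3219 = 22533/4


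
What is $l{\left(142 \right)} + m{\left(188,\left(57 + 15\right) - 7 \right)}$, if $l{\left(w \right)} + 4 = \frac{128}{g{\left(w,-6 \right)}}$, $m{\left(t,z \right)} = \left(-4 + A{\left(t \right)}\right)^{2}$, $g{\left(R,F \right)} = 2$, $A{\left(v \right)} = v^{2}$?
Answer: $1248915660$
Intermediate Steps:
$m{\left(t,z \right)} = \left(-4 + t^{2}\right)^{2}$
$l{\left(w \right)} = 60$ ($l{\left(w \right)} = -4 + \frac{128}{2} = -4 + 128 \cdot \frac{1}{2} = -4 + 64 = 60$)
$l{\left(142 \right)} + m{\left(188,\left(57 + 15\right) - 7 \right)} = 60 + \left(-4 + 188^{2}\right)^{2} = 60 + \left(-4 + 35344\right)^{2} = 60 + 35340^{2} = 60 + 1248915600 = 1248915660$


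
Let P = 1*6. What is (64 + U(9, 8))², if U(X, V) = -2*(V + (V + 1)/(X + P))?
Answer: 54756/25 ≈ 2190.2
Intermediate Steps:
P = 6
U(X, V) = -2*V - 2*(1 + V)/(6 + X) (U(X, V) = -2*(V + (V + 1)/(X + 6)) = -2*(V + (1 + V)/(6 + X)) = -2*V - 2*(1 + V)/(6 + X))
(64 + U(9, 8))² = (64 + 2*(-1 - 7*8 - 1*8*9)/(6 + 9))² = (64 + 2*(-1 - 56 - 72)/15)² = (64 + 2*(1/15)*(-129))² = (64 - 86/5)² = (234/5)² = 54756/25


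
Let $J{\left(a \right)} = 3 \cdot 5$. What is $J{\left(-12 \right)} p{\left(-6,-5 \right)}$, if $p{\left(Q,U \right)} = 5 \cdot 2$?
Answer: $150$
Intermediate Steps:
$p{\left(Q,U \right)} = 10$
$J{\left(a \right)} = 15$
$J{\left(-12 \right)} p{\left(-6,-5 \right)} = 15 \cdot 10 = 150$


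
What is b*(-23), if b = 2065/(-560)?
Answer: 1357/16 ≈ 84.813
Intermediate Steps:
b = -59/16 (b = 2065*(-1/560) = -59/16 ≈ -3.6875)
b*(-23) = -59/16*(-23) = 1357/16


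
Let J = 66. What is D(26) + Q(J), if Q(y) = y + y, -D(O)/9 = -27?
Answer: 375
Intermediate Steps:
D(O) = 243 (D(O) = -9*(-27) = 243)
Q(y) = 2*y
D(26) + Q(J) = 243 + 2*66 = 243 + 132 = 375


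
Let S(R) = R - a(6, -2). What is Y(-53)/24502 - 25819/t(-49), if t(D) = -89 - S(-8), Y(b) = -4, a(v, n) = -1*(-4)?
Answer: 316308415/943327 ≈ 335.31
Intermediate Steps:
a(v, n) = 4
S(R) = -4 + R (S(R) = R - 1*4 = R - 4 = -4 + R)
t(D) = -77 (t(D) = -89 - (-4 - 8) = -89 - 1*(-12) = -89 + 12 = -77)
Y(-53)/24502 - 25819/t(-49) = -4/24502 - 25819/(-77) = -4*1/24502 - 25819*(-1/77) = -2/12251 + 25819/77 = 316308415/943327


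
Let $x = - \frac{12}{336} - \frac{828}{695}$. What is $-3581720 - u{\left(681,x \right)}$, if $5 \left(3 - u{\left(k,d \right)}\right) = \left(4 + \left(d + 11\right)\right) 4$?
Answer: $- \frac{87125143954}{24325} \approx -3.5817 \cdot 10^{6}$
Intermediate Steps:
$x = - \frac{23879}{19460}$ ($x = \left(-12\right) \frac{1}{336} - \frac{828}{695} = - \frac{1}{28} - \frac{828}{695} = - \frac{23879}{19460} \approx -1.2271$)
$u{\left(k,d \right)} = -9 - \frac{4 d}{5}$ ($u{\left(k,d \right)} = 3 - \frac{\left(4 + \left(d + 11\right)\right) 4}{5} = 3 - \frac{\left(4 + \left(11 + d\right)\right) 4}{5} = 3 - \frac{\left(15 + d\right) 4}{5} = 3 - \frac{60 + 4 d}{5} = 3 - \left(12 + \frac{4 d}{5}\right) = -9 - \frac{4 d}{5}$)
$-3581720 - u{\left(681,x \right)} = -3581720 - \left(-9 - - \frac{23879}{24325}\right) = -3581720 - \left(-9 + \frac{23879}{24325}\right) = -3581720 - - \frac{195046}{24325} = -3581720 + \frac{195046}{24325} = - \frac{87125143954}{24325}$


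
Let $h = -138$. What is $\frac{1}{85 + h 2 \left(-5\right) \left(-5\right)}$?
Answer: $- \frac{1}{6815} \approx -0.00014674$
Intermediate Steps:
$\frac{1}{85 + h 2 \left(-5\right) \left(-5\right)} = \frac{1}{85 - 138 \cdot 2 \left(-5\right) \left(-5\right)} = \frac{1}{85 - 138 \left(\left(-10\right) \left(-5\right)\right)} = \frac{1}{85 - 6900} = \frac{1}{-6815} = - \frac{1}{6815}$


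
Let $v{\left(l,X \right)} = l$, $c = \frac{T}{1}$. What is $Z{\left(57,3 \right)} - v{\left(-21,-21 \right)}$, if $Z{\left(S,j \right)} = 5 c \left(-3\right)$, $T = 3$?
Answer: $-24$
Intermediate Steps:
$c = 3$ ($c = \frac{3}{1} = 3 \cdot 1 = 3$)
$Z{\left(S,j \right)} = -45$ ($Z{\left(S,j \right)} = 5 \cdot 3 \left(-3\right) = 15 \left(-3\right) = -45$)
$Z{\left(57,3 \right)} - v{\left(-21,-21 \right)} = -45 - -21 = -45 + 21 = -24$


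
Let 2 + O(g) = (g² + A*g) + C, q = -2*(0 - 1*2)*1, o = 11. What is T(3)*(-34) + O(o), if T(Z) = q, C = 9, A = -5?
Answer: -63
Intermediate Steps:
q = 4 (q = -2*(0 - 2)*1 = -2*(-2)*1 = 4*1 = 4)
T(Z) = 4
O(g) = 7 + g² - 5*g (O(g) = -2 + ((g² - 5*g) + 9) = -2 + (9 + g² - 5*g) = 7 + g² - 5*g)
T(3)*(-34) + O(o) = 4*(-34) + (7 + 11² - 5*11) = -136 + (7 + 121 - 55) = -136 + 73 = -63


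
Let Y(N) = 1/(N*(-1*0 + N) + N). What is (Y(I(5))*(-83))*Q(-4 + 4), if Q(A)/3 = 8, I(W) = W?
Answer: -332/5 ≈ -66.400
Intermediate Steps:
Q(A) = 24 (Q(A) = 3*8 = 24)
Y(N) = 1/(N + N²) (Y(N) = 1/(N*(0 + N) + N) = 1/(N*N + N) = 1/(N² + N) = 1/(N + N²))
(Y(I(5))*(-83))*Q(-4 + 4) = ((1/(5*(1 + 5)))*(-83))*24 = (((⅕)/6)*(-83))*24 = (((⅕)*(⅙))*(-83))*24 = ((1/30)*(-83))*24 = -83/30*24 = -332/5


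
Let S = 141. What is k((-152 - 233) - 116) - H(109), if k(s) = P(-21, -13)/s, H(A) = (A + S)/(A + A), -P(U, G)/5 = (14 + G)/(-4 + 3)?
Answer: -63170/54609 ≈ -1.1568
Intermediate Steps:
P(U, G) = 70 + 5*G (P(U, G) = -5*(14 + G)/(-4 + 3) = -5*(14 + G)/(-1) = -5*(14 + G)*(-1) = -5*(-14 - G) = 70 + 5*G)
H(A) = (141 + A)/(2*A) (H(A) = (A + 141)/(A + A) = (141 + A)/((2*A)) = (141 + A)*(1/(2*A)) = (141 + A)/(2*A))
k(s) = 5/s (k(s) = (70 + 5*(-13))/s = (70 - 65)/s = 5/s)
k((-152 - 233) - 116) - H(109) = 5/((-152 - 233) - 116) - (141 + 109)/(2*109) = 5/(-385 - 116) - 250/(2*109) = 5/(-501) - 1*125/109 = 5*(-1/501) - 125/109 = -5/501 - 125/109 = -63170/54609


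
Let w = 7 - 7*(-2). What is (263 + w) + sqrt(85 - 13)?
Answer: 284 + 6*sqrt(2) ≈ 292.49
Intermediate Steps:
w = 21 (w = 7 + 14 = 21)
(263 + w) + sqrt(85 - 13) = (263 + 21) + sqrt(85 - 13) = 284 + sqrt(72) = 284 + 6*sqrt(2)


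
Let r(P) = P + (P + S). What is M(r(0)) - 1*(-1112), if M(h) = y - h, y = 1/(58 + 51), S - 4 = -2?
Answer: 120991/109 ≈ 1110.0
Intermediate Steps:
S = 2 (S = 4 - 2 = 2)
r(P) = 2 + 2*P (r(P) = P + (P + 2) = P + (2 + P) = 2 + 2*P)
y = 1/109 ≈ 0.0091743
M(h) = 1/109 - h
M(r(0)) - 1*(-1112) = (1/109 - (2 + 2*0)) - 1*(-1112) = (1/109 - (2 + 0)) + 1112 = (1/109 - 1*2) + 1112 = (1/109 - 2) + 1112 = -217/109 + 1112 = 120991/109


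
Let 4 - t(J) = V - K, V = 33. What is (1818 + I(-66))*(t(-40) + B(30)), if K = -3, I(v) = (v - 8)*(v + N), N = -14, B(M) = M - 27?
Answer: -224402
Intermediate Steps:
B(M) = -27 + M
I(v) = (-14 + v)*(-8 + v) (I(v) = (v - 8)*(v - 14) = (-8 + v)*(-14 + v) = (-14 + v)*(-8 + v))
t(J) = -32 (t(J) = 4 - (33 - 1*(-3)) = 4 - (33 + 3) = 4 - 1*36 = 4 - 36 = -32)
(1818 + I(-66))*(t(-40) + B(30)) = (1818 + (112 + (-66)² - 22*(-66)))*(-32 + (-27 + 30)) = (1818 + (112 + 4356 + 1452))*(-32 + 3) = (1818 + 5920)*(-29) = 7738*(-29) = -224402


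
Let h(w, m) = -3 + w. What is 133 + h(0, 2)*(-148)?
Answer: 577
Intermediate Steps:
133 + h(0, 2)*(-148) = 133 + (-3 + 0)*(-148) = 133 - 3*(-148) = 133 + 444 = 577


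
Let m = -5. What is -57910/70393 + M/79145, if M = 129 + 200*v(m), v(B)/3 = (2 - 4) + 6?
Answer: -4405263053/5571253985 ≈ -0.79071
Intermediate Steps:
v(B) = 12 (v(B) = 3*((2 - 4) + 6) = 3*(-2 + 6) = 3*4 = 12)
M = 2529 (M = 129 + 200*12 = 129 + 2400 = 2529)
-57910/70393 + M/79145 = -57910/70393 + 2529/79145 = -4405263053/5571253985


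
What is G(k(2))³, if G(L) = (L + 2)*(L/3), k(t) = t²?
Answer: 512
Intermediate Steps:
G(L) = L*(2 + L)/3 (G(L) = (2 + L)*(L*(⅓)) = (2 + L)*(L/3) = L*(2 + L)/3)
G(k(2))³ = ((⅓)*2²*(2 + 2²))³ = ((⅓)*4*(2 + 4))³ = ((⅓)*4*6)³ = 8³ = 512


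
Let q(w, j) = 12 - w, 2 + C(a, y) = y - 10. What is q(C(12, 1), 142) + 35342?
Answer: 35365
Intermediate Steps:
C(a, y) = -12 + y (C(a, y) = -2 + (y - 10) = -2 + (-10 + y) = -12 + y)
q(C(12, 1), 142) + 35342 = (12 - (-12 + 1)) + 35342 = (12 - 1*(-11)) + 35342 = (12 + 11) + 35342 = 23 + 35342 = 35365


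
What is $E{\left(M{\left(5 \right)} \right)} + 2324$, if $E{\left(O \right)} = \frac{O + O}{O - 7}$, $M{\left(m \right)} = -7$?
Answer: $2325$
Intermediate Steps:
$E{\left(O \right)} = \frac{2 O}{-7 + O}$
$E{\left(M{\left(5 \right)} \right)} + 2324 = 2 \left(-7\right) \frac{1}{-7 - 7} + 2324 = 2 \left(-7\right) \frac{1}{-14} + 2324 = 2 \left(-7\right) \left(- \frac{1}{14}\right) + 2324 = 1 + 2324 = 2325$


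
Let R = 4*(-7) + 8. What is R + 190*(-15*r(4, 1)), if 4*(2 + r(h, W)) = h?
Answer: 2830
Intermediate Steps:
r(h, W) = -2 + h/4
R = -20 (R = -28 + 8 = -20)
R + 190*(-15*r(4, 1)) = -20 + 190*(-15*(-2 + (¼)*4)) = -20 + 190*(-15*(-2 + 1)) = -20 + 190*(-15*(-1)) = -20 + 190*15 = -20 + 2850 = 2830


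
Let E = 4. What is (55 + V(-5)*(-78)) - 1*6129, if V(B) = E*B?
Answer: -4514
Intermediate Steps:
V(B) = 4*B
(55 + V(-5)*(-78)) - 1*6129 = (55 + (4*(-5))*(-78)) - 1*6129 = (55 - 20*(-78)) - 6129 = (55 + 1560) - 6129 = 1615 - 6129 = -4514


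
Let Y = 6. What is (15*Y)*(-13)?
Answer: -1170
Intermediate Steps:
(15*Y)*(-13) = (15*6)*(-13) = 90*(-13) = -1170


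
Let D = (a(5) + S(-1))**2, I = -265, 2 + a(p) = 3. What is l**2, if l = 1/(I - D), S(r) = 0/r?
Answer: 1/70756 ≈ 1.4133e-5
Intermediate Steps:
a(p) = 1 (a(p) = -2 + 3 = 1)
S(r) = 0
D = 1 (D = (1 + 0)**2 = 1**2 = 1)
l = -1/266 (l = 1/(-265 - 1*1) = 1/(-265 - 1) = 1/(-266) = -1/266 ≈ -0.0037594)
l**2 = (-1/266)**2 = 1/70756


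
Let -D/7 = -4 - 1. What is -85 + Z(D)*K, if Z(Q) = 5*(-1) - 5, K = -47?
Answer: 385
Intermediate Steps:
D = 35 (D = -7*(-4 - 1) = -7*(-5) = 35)
Z(Q) = -10 (Z(Q) = -5 - 5 = -10)
-85 + Z(D)*K = -85 - 10*(-47) = -85 + 470 = 385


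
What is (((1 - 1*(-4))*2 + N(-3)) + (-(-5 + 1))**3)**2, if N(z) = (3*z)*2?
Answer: 3136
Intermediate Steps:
N(z) = 6*z
(((1 - 1*(-4))*2 + N(-3)) + (-(-5 + 1))**3)**2 = (((1 - 1*(-4))*2 + 6*(-3)) + (-(-5 + 1))**3)**2 = (((1 + 4)*2 - 18) + (-1*(-4))**3)**2 = ((5*2 - 18) + 4**3)**2 = ((10 - 18) + 64)**2 = (-8 + 64)**2 = 56**2 = 3136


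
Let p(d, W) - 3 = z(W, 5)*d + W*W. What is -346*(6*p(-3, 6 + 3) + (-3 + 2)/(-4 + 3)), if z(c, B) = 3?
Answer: -156046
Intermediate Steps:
p(d, W) = 3 + W**2 + 3*d (p(d, W) = 3 + (3*d + W*W) = 3 + (3*d + W**2) = 3 + (W**2 + 3*d) = 3 + W**2 + 3*d)
-346*(6*p(-3, 6 + 3) + (-3 + 2)/(-4 + 3)) = -346*(6*(3 + (6 + 3)**2 + 3*(-3)) + (-3 + 2)/(-4 + 3)) = -346*(6*(3 + 9**2 - 9) - 1/(-1)) = -346*(6*(3 + 81 - 9) - 1*(-1)) = -346*(6*75 + 1) = -346*(450 + 1) = -346*451 = -156046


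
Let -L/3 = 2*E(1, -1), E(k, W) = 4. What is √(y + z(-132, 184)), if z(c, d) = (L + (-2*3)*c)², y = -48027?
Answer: √541797 ≈ 736.07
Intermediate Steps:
L = -24 (L = -6*4 = -3*8 = -24)
z(c, d) = (-24 - 6*c)² (z(c, d) = (-24 + (-2*3)*c)² = (-24 - 6*c)²)
√(y + z(-132, 184)) = √(-48027 + 36*(4 - 132)²) = √(-48027 + 36*(-128)²) = √(-48027 + 36*16384) = √(-48027 + 589824) = √541797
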